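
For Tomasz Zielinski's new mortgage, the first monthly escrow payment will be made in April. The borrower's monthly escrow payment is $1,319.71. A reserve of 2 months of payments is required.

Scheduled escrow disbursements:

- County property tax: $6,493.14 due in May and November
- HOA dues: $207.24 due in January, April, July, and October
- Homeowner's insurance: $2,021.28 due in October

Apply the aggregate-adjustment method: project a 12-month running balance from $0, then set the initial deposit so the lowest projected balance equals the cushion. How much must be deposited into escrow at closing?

$7,711.02

Cushion = 2 × $1,319.71 = $2,639.42
Trial balance (start $0, +$1,319.71 each month, − disbursements):
  Apr: +$1,319.71 − $207.24 → $1,112.47
  May: +$1,319.71 − $6,493.14 → -$4,060.96
  Jun: +$1,319.71 → -$2,741.25
  Jul: +$1,319.71 − $207.24 → -$1,628.78
  Aug: +$1,319.71 → -$309.07
  Sep: +$1,319.71 → $1,010.64
  Oct: +$1,319.71 − $2,228.52 → $101.83
  Nov: +$1,319.71 − $6,493.14 → -$5,071.60
  Dec: +$1,319.71 → -$3,751.89
  Jan: +$1,319.71 − $207.24 → -$2,639.42
  Feb: +$1,319.71 → -$1,319.71
  Mar: +$1,319.71 → $0.00
Lowest trial balance = -$5,071.60 (Nov)
Initial deposit = cushion − low point = $2,639.42 − (-$5,071.60) = $7,711.02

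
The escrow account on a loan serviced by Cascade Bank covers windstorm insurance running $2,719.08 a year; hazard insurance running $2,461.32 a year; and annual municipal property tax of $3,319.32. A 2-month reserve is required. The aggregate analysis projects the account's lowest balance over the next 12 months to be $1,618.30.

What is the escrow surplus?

Windstorm insurance — $2,719.08/yr
Hazard insurance — $2,461.32/yr
Municipal property tax — $3,319.32/yr
Annual escrow total = $8,499.72
Monthly escrow = $8,499.72 ÷ 12 = $708.31
Required cushion = 2 × $708.31 = $1,416.62
Surplus = $1,618.30 − $1,416.62 = $201.68

$201.68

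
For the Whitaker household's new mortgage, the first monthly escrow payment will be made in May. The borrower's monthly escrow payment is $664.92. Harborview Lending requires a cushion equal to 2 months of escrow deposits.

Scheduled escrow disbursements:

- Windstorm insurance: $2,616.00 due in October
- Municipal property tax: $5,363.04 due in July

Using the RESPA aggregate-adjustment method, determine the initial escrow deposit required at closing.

Cushion = 2 × $664.92 = $1,329.84
Trial balance (start $0, +$664.92 each month, − disbursements):
  May: +$664.92 → $664.92
  Jun: +$664.92 → $1,329.84
  Jul: +$664.92 − $5,363.04 → -$3,368.28
  Aug: +$664.92 → -$2,703.36
  Sep: +$664.92 → -$2,038.44
  Oct: +$664.92 − $2,616.00 → -$3,989.52
  Nov: +$664.92 → -$3,324.60
  Dec: +$664.92 → -$2,659.68
  Jan: +$664.92 → -$1,994.76
  Feb: +$664.92 → -$1,329.84
  Mar: +$664.92 → -$664.92
  Apr: +$664.92 → $0.00
Lowest trial balance = -$3,989.52 (Oct)
Initial deposit = cushion − low point = $1,329.84 − (-$3,989.52) = $5,319.36

$5,319.36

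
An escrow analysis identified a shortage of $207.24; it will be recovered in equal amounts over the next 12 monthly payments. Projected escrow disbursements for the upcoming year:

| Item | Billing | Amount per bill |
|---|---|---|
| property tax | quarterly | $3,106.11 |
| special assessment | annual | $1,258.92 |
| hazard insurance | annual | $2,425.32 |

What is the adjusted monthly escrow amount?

Property tax — $3,106.11 × 4 = $12,424.44 per year
Special assessment — $1,258.92 per year
Hazard insurance — $2,425.32 per year
Combined annual = $12,424.44 + $1,258.92 + $2,425.32 = $16,108.68
Per month = $16,108.68 ÷ 12 = $1,342.39
Shortage spread = $207.24 / 12 = $17.27/mo
Adjusted monthly = $1,342.39 + $17.27 = $1,359.66

$1,359.66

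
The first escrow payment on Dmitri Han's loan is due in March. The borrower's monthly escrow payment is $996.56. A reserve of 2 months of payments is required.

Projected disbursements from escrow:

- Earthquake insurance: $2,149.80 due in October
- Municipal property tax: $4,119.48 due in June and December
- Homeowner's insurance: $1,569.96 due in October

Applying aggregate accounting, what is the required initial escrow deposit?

Cushion = 2 × $996.56 = $1,993.12
Trial balance (start $0, +$996.56 each month, − disbursements):
  Mar: +$996.56 → $996.56
  Apr: +$996.56 → $1,993.12
  May: +$996.56 → $2,989.68
  Jun: +$996.56 − $4,119.48 → -$133.24
  Jul: +$996.56 → $863.32
  Aug: +$996.56 → $1,859.88
  Sep: +$996.56 → $2,856.44
  Oct: +$996.56 − $3,719.76 → $133.24
  Nov: +$996.56 → $1,129.80
  Dec: +$996.56 − $4,119.48 → -$1,993.12
  Jan: +$996.56 → -$996.56
  Feb: +$996.56 → $0.00
Lowest trial balance = -$1,993.12 (Dec)
Initial deposit = cushion − low point = $1,993.12 − (-$1,993.12) = $3,986.24

$3,986.24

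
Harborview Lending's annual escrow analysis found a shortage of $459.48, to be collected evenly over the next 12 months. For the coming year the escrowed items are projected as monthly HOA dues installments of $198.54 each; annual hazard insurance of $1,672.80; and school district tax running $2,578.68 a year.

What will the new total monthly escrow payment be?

$591.12

HOA dues — $198.54 × 12 = $2,382.48 annually
Hazard insurance — $1,672.80 annually
School district tax — $2,578.68 annually
Annual escrow total = $6,633.96
Monthly escrow = $6,633.96 ÷ 12 = $552.83
Shortage spread = $459.48 ÷ 12 = $38.29/mo
New monthly escrow = $552.83 + $38.29 = $591.12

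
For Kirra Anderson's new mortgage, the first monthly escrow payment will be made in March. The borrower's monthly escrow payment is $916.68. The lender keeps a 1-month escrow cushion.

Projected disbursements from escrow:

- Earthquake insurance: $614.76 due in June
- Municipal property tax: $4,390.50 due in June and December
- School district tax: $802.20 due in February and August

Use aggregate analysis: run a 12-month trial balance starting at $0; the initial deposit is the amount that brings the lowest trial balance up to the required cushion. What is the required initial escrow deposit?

$2,255.22

Cushion = 1 × $916.68 = $916.68
Trial balance (start $0, +$916.68 each month, − disbursements):
  Mar: +$916.68 → $916.68
  Apr: +$916.68 → $1,833.36
  May: +$916.68 → $2,750.04
  Jun: +$916.68 − $5,005.26 → -$1,338.54
  Jul: +$916.68 → -$421.86
  Aug: +$916.68 − $802.20 → -$307.38
  Sep: +$916.68 → $609.30
  Oct: +$916.68 → $1,525.98
  Nov: +$916.68 → $2,442.66
  Dec: +$916.68 − $4,390.50 → -$1,031.16
  Jan: +$916.68 → -$114.48
  Feb: +$916.68 − $802.20 → $0.00
Lowest trial balance = -$1,338.54 (Jun)
Initial deposit = cushion − low point = $916.68 − (-$1,338.54) = $2,255.22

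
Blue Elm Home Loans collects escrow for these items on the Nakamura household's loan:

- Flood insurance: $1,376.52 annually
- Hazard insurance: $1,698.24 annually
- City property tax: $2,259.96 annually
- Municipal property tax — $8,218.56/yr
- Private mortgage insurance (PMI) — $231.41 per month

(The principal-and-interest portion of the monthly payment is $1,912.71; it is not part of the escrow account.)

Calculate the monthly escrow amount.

Flood insurance: $1,376.52/yr
Hazard insurance: $1,698.24/yr
City property tax: $2,259.96/yr
Municipal property tax: $8,218.56/yr
Private mortgage insurance (PMI): $231.41 × 12 = $2,776.92/yr
Annual escrow total = $16,330.20
Base monthly escrow = $16,330.20 / 12 = $1,360.85

$1,360.85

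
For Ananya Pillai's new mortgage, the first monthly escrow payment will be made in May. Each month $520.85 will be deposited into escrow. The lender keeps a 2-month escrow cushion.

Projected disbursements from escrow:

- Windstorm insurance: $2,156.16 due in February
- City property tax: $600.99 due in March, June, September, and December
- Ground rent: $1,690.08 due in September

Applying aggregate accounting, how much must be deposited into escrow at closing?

Cushion = 2 × $520.85 = $1,041.70
Trial balance (start $0, +$520.85 each month, − disbursements):
  May: +$520.85 → $520.85
  Jun: +$520.85 − $600.99 → $440.71
  Jul: +$520.85 → $961.56
  Aug: +$520.85 → $1,482.41
  Sep: +$520.85 − $2,291.07 → -$287.81
  Oct: +$520.85 → $233.04
  Nov: +$520.85 → $753.89
  Dec: +$520.85 − $600.99 → $673.75
  Jan: +$520.85 → $1,194.60
  Feb: +$520.85 − $2,156.16 → -$440.71
  Mar: +$520.85 − $600.99 → -$520.85
  Apr: +$520.85 → $0.00
Lowest trial balance = -$520.85 (Mar)
Initial deposit = cushion − low point = $1,041.70 − (-$520.85) = $1,562.55

$1,562.55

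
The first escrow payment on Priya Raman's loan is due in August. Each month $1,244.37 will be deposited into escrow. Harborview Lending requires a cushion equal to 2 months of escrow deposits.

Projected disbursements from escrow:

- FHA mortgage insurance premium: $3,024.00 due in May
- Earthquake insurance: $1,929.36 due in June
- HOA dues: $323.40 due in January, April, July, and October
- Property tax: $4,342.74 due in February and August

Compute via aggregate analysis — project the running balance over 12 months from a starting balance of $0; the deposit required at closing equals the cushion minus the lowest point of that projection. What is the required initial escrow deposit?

$5,587.11

Cushion = 2 × $1,244.37 = $2,488.74
Trial balance (start $0, +$1,244.37 each month, − disbursements):
  Aug: +$1,244.37 − $4,342.74 → -$3,098.37
  Sep: +$1,244.37 → -$1,854.00
  Oct: +$1,244.37 − $323.40 → -$933.03
  Nov: +$1,244.37 → $311.34
  Dec: +$1,244.37 → $1,555.71
  Jan: +$1,244.37 − $323.40 → $2,476.68
  Feb: +$1,244.37 − $4,342.74 → -$621.69
  Mar: +$1,244.37 → $622.68
  Apr: +$1,244.37 − $323.40 → $1,543.65
  May: +$1,244.37 − $3,024.00 → -$235.98
  Jun: +$1,244.37 − $1,929.36 → -$920.97
  Jul: +$1,244.37 − $323.40 → $0.00
Lowest trial balance = -$3,098.37 (Aug)
Initial deposit = cushion − low point = $2,488.74 − (-$3,098.37) = $5,587.11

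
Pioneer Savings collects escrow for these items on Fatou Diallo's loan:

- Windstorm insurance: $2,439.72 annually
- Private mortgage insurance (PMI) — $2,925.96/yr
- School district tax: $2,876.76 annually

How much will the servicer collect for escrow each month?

$686.87

Windstorm insurance: $2,439.72 annually
Private mortgage insurance (PMI): $2,925.96 annually
School district tax: $2,876.76 annually
Yearly total = $8,242.44
Per month = $8,242.44 / 12 = $686.87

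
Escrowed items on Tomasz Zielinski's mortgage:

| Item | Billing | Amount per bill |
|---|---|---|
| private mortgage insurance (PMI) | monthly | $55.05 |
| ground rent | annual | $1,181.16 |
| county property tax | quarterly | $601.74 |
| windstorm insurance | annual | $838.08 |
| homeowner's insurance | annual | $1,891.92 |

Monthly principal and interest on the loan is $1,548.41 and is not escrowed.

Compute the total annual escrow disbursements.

$6,978.72

Private mortgage insurance (PMI): $55.05 × 12 = $660.60/yr
Ground rent: $1,181.16/yr
County property tax: $601.74 × 4 = $2,406.96/yr
Windstorm insurance: $838.08/yr
Homeowner's insurance: $1,891.92/yr
Total per year = $660.60 + $1,181.16 + $2,406.96 + $838.08 + $1,891.92 = $6,978.72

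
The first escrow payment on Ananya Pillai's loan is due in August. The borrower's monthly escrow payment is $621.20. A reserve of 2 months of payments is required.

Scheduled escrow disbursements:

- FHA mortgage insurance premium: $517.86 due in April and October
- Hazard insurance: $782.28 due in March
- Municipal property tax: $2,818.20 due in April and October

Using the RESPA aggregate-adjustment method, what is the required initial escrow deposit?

$3,106.00

Cushion = 2 × $621.20 = $1,242.40
Trial balance (start $0, +$621.20 each month, − disbursements):
  Aug: +$621.20 → $621.20
  Sep: +$621.20 → $1,242.40
  Oct: +$621.20 − $3,336.06 → -$1,472.46
  Nov: +$621.20 → -$851.26
  Dec: +$621.20 → -$230.06
  Jan: +$621.20 → $391.14
  Feb: +$621.20 → $1,012.34
  Mar: +$621.20 − $782.28 → $851.26
  Apr: +$621.20 − $3,336.06 → -$1,863.60
  May: +$621.20 → -$1,242.40
  Jun: +$621.20 → -$621.20
  Jul: +$621.20 → $0.00
Lowest trial balance = -$1,863.60 (Apr)
Initial deposit = cushion − low point = $1,242.40 − (-$1,863.60) = $3,106.00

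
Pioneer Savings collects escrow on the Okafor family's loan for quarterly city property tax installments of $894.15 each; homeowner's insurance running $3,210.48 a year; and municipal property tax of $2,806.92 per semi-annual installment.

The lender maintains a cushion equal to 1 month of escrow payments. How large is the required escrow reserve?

City property tax — $894.15 × 4 = $3,576.60/yr
Homeowner's insurance — $3,210.48/yr
Municipal property tax — $2,806.92 × 2 = $5,613.84/yr
Total annual escrow = $3,576.60 + $3,210.48 + $5,613.84 = $12,400.92
Monthly escrow = $12,400.92 / 12 = $1,033.41
Cushion = 1 × $1,033.41 = $1,033.41

$1,033.41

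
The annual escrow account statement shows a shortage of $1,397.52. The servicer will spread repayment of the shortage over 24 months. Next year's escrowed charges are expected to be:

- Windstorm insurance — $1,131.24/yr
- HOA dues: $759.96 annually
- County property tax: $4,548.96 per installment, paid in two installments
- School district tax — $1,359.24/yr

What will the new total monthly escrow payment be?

$1,087.26

Windstorm insurance = $1,131.24 annually
HOA dues = $759.96 annually
County property tax = $4,548.96 × 2 = $9,097.92 annually
School district tax = $1,359.24 annually
Annual escrow total = $1,131.24 + $759.96 + $9,097.92 + $1,359.24 = $12,348.36
Per month = $12,348.36 / 12 = $1,029.03
Shortage per month = $1,397.52 ÷ 24 = $58.23
New monthly escrow = $1,029.03 + $58.23 = $1,087.26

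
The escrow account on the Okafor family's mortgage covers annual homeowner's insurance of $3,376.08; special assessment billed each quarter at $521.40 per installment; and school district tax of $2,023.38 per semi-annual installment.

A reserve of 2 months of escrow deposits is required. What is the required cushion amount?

$1,584.74

Homeowner's insurance — $3,376.08/yr
Special assessment — $521.40 × 4 = $2,085.60/yr
School district tax — $2,023.38 × 2 = $4,046.76/yr
Combined annual = $3,376.08 + $2,085.60 + $4,046.76 = $9,508.44
Monthly = $9,508.44 / 12 = $792.37
Cushion = 2 × $792.37 = $1,584.74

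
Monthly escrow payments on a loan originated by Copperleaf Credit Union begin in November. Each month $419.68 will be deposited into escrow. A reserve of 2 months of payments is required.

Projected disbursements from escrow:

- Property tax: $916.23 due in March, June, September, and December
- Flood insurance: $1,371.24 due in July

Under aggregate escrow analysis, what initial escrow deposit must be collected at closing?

$1,259.04

Cushion = 2 × $419.68 = $839.36
Trial balance (start $0, +$419.68 each month, − disbursements):
  Nov: +$419.68 → $419.68
  Dec: +$419.68 − $916.23 → -$76.87
  Jan: +$419.68 → $342.81
  Feb: +$419.68 → $762.49
  Mar: +$419.68 − $916.23 → $265.94
  Apr: +$419.68 → $685.62
  May: +$419.68 → $1,105.30
  Jun: +$419.68 − $916.23 → $608.75
  Jul: +$419.68 − $1,371.24 → -$342.81
  Aug: +$419.68 → $76.87
  Sep: +$419.68 − $916.23 → -$419.68
  Oct: +$419.68 → $0.00
Lowest trial balance = -$419.68 (Sep)
Initial deposit = cushion − low point = $839.36 − (-$419.68) = $1,259.04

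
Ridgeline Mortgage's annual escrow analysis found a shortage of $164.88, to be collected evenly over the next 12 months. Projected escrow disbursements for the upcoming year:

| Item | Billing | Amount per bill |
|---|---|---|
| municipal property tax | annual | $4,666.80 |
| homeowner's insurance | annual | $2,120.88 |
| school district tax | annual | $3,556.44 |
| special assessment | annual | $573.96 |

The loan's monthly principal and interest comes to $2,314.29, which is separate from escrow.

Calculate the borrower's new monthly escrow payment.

Municipal property tax: $4,666.80
Homeowner's insurance: $2,120.88
School district tax: $3,556.44
Special assessment: $573.96
Total annual escrow = $4,666.80 + $2,120.88 + $3,556.44 + $573.96 = $10,918.08
Monthly = $10,918.08 / 12 = $909.84
Shortage per month = $164.88 / 12 = $13.74
Adjusted monthly = $909.84 + $13.74 = $923.58

$923.58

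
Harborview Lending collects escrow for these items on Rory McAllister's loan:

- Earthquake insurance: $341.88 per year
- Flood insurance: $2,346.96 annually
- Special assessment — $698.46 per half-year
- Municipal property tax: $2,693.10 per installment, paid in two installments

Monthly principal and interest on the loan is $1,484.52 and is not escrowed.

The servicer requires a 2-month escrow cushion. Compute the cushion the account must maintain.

$1,578.66

Earthquake insurance = $341.88
Flood insurance = $2,346.96
Special assessment = $698.46 × 2 = $1,396.92
Municipal property tax = $2,693.10 × 2 = $5,386.20
Combined annual = $9,471.96
Monthly escrow = $9,471.96 ÷ 12 = $789.33
Cushion = 2 × $789.33 = $1,578.66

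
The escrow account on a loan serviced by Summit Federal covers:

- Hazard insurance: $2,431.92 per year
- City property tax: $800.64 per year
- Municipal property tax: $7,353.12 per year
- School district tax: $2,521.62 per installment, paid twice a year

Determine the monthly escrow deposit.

$1,302.41

Hazard insurance = $2,431.92 per year
City property tax = $800.64 per year
Municipal property tax = $7,353.12 per year
School district tax = $2,521.62 × 2 = $5,043.24 per year
Combined annual = $2,431.92 + $800.64 + $7,353.12 + $5,043.24 = $15,628.92
Monthly = $15,628.92 / 12 = $1,302.41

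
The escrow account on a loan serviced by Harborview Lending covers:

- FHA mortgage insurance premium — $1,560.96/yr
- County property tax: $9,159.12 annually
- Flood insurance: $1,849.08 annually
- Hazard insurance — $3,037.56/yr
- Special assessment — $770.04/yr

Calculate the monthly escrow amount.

$1,364.73

FHA mortgage insurance premium = $1,560.96/yr
County property tax = $9,159.12/yr
Flood insurance = $1,849.08/yr
Hazard insurance = $3,037.56/yr
Special assessment = $770.04/yr
Annual escrow total = $1,560.96 + $9,159.12 + $1,849.08 + $3,037.56 + $770.04 = $16,376.76
Monthly escrow = $16,376.76 / 12 = $1,364.73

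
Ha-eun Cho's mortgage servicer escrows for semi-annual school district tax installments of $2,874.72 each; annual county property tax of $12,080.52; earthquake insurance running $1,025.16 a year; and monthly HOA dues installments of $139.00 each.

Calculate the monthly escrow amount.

School district tax = $2,874.72 × 2 = $5,749.44 annually
County property tax = $12,080.52 annually
Earthquake insurance = $1,025.16 annually
HOA dues = $139.00 × 12 = $1,668.00 annually
Yearly total = $20,523.12
Monthly escrow = $20,523.12 ÷ 12 = $1,710.26

$1,710.26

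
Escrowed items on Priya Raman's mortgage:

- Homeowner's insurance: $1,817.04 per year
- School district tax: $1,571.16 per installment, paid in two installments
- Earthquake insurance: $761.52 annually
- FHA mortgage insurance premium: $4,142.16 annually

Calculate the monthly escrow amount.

$821.92

Homeowner's insurance: $1,817.04
School district tax: $1,571.16 × 2 = $3,142.32
Earthquake insurance: $761.52
FHA mortgage insurance premium: $4,142.16
Yearly total = $1,817.04 + $3,142.32 + $761.52 + $4,142.16 = $9,863.04
Base monthly escrow = $9,863.04 / 12 = $821.92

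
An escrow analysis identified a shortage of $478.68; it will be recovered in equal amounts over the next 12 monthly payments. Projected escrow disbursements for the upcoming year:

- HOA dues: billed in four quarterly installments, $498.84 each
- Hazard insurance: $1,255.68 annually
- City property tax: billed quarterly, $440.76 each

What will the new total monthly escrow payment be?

HOA dues — $498.84 × 4 = $1,995.36 per year
Hazard insurance — $1,255.68 per year
City property tax — $440.76 × 4 = $1,763.04 per year
Annual escrow total = $1,995.36 + $1,255.68 + $1,763.04 = $5,014.08
Monthly escrow = $5,014.08 / 12 = $417.84
Monthly shortage recovery: $478.68 ÷ 12 = $39.89
Adjusted monthly = $417.84 + $39.89 = $457.73

$457.73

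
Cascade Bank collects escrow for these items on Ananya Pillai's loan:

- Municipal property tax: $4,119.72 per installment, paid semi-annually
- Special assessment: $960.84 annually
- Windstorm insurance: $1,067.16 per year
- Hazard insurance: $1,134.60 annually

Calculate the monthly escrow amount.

Municipal property tax = $4,119.72 × 2 = $8,239.44 annually
Special assessment = $960.84 annually
Windstorm insurance = $1,067.16 annually
Hazard insurance = $1,134.60 annually
Combined annual = $8,239.44 + $960.84 + $1,067.16 + $1,134.60 = $11,402.04
Base monthly escrow = $11,402.04 / 12 = $950.17

$950.17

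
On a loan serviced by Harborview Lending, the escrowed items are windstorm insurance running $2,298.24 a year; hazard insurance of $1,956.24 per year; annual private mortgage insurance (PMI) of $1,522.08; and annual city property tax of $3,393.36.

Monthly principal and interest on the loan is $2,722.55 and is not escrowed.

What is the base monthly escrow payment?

Windstorm insurance — $2,298.24 per year
Hazard insurance — $1,956.24 per year
Private mortgage insurance (PMI) — $1,522.08 per year
City property tax — $3,393.36 per year
Total per year = $9,169.92
Monthly escrow = $9,169.92 ÷ 12 = $764.16

$764.16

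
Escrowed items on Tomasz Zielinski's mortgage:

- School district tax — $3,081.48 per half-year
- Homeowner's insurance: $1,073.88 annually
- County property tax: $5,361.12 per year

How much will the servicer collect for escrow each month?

School district tax = $3,081.48 × 2 = $6,162.96/yr
Homeowner's insurance = $1,073.88/yr
County property tax = $5,361.12/yr
Annual escrow total = $6,162.96 + $1,073.88 + $5,361.12 = $12,597.96
Base monthly escrow = $12,597.96 ÷ 12 = $1,049.83

$1,049.83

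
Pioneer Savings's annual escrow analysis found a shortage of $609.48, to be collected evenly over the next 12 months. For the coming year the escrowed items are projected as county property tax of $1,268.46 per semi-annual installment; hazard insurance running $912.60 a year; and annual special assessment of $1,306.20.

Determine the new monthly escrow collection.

County property tax — $1,268.46 × 2 = $2,536.92/yr
Hazard insurance — $912.60/yr
Special assessment — $1,306.20/yr
Total annual escrow = $4,755.72
Monthly escrow = $4,755.72 / 12 = $396.31
Shortage per month = $609.48 ÷ 12 = $50.79
New monthly escrow = $396.31 + $50.79 = $447.10

$447.10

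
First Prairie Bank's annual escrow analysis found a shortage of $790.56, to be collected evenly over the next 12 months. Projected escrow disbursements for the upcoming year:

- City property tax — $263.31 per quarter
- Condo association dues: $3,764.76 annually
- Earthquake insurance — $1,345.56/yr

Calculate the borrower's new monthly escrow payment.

$579.51

City property tax: $263.31 × 4 = $1,053.24
Condo association dues: $3,764.76
Earthquake insurance: $1,345.56
Annual escrow total = $1,053.24 + $3,764.76 + $1,345.56 = $6,163.56
Monthly escrow = $6,163.56 ÷ 12 = $513.63
Shortage per month = $790.56 / 12 = $65.88
New monthly escrow = $513.63 + $65.88 = $579.51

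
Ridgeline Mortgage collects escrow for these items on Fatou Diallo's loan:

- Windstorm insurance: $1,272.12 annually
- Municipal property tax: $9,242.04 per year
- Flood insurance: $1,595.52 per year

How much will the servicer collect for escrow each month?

Windstorm insurance: $1,272.12 per year
Municipal property tax: $9,242.04 per year
Flood insurance: $1,595.52 per year
Combined annual = $12,109.68
Monthly escrow = $12,109.68 ÷ 12 = $1,009.14

$1,009.14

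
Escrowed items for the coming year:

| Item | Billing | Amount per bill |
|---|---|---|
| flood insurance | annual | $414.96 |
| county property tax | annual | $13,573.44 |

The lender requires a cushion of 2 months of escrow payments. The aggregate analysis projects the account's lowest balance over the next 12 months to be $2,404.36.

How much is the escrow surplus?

Flood insurance — $414.96 per year
County property tax — $13,573.44 per year
Annual escrow total = $13,988.40
Monthly = $13,988.40 / 12 = $1,165.70
Required reserve = 2 × $1,165.70 = $2,331.40
Surplus = $2,404.36 − $2,331.40 = $72.96

$72.96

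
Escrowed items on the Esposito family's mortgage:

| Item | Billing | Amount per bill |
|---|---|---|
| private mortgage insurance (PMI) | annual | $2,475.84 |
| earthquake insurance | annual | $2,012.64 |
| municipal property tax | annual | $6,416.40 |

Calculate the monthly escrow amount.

$908.74

Private mortgage insurance (PMI) = $2,475.84 per year
Earthquake insurance = $2,012.64 per year
Municipal property tax = $6,416.40 per year
Yearly total = $10,904.88
Base monthly escrow = $10,904.88 / 12 = $908.74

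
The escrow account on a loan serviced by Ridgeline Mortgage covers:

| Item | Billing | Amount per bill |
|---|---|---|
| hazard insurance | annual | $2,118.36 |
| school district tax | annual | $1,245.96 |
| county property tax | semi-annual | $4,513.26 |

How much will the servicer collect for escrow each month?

Hazard insurance: $2,118.36 annually
School district tax: $1,245.96 annually
County property tax: $4,513.26 × 2 = $9,026.52 annually
Yearly total = $12,390.84
Base monthly escrow = $12,390.84 ÷ 12 = $1,032.57

$1,032.57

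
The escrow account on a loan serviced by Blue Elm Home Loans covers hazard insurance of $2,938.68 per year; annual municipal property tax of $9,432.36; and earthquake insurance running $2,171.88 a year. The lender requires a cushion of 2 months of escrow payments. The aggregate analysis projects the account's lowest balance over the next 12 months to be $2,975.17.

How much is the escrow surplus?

Hazard insurance — $2,938.68
Municipal property tax — $9,432.36
Earthquake insurance — $2,171.88
Combined annual = $14,542.92
Monthly escrow = $14,542.92 / 12 = $1,211.91
Cushion = 2 × $1,211.91 = $2,423.82
Surplus = $2,975.17 − $2,423.82 = $551.35

$551.35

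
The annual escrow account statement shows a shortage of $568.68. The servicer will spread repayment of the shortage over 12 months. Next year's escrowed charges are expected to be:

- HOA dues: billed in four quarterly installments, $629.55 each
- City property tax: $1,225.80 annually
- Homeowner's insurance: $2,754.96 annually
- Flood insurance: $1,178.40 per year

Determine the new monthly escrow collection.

HOA dues — $629.55 × 4 = $2,518.20 per year
City property tax — $1,225.80 per year
Homeowner's insurance — $2,754.96 per year
Flood insurance — $1,178.40 per year
Total per year = $7,677.36
Base monthly escrow = $7,677.36 ÷ 12 = $639.78
Shortage spread = $568.68 / 12 = $47.39/mo
New monthly escrow = $639.78 + $47.39 = $687.17

$687.17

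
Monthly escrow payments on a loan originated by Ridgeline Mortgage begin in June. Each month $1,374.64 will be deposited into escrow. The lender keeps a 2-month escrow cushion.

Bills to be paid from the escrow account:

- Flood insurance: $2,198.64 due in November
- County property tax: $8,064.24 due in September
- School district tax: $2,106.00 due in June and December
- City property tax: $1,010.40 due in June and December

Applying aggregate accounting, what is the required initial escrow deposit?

$9,622.48

Cushion = 2 × $1,374.64 = $2,749.28
Trial balance (start $0, +$1,374.64 each month, − disbursements):
  Jun: +$1,374.64 − $3,116.40 → -$1,741.76
  Jul: +$1,374.64 → -$367.12
  Aug: +$1,374.64 → $1,007.52
  Sep: +$1,374.64 − $8,064.24 → -$5,682.08
  Oct: +$1,374.64 → -$4,307.44
  Nov: +$1,374.64 − $2,198.64 → -$5,131.44
  Dec: +$1,374.64 − $3,116.40 → -$6,873.20
  Jan: +$1,374.64 → -$5,498.56
  Feb: +$1,374.64 → -$4,123.92
  Mar: +$1,374.64 → -$2,749.28
  Apr: +$1,374.64 → -$1,374.64
  May: +$1,374.64 → $0.00
Lowest trial balance = -$6,873.20 (Dec)
Initial deposit = cushion − low point = $2,749.28 − (-$6,873.20) = $9,622.48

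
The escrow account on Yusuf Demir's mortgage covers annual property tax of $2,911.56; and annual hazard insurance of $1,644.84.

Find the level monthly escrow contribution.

$379.70

Property tax — $2,911.56 annually
Hazard insurance — $1,644.84 annually
Annual escrow total = $4,556.40
Monthly escrow = $4,556.40 / 12 = $379.70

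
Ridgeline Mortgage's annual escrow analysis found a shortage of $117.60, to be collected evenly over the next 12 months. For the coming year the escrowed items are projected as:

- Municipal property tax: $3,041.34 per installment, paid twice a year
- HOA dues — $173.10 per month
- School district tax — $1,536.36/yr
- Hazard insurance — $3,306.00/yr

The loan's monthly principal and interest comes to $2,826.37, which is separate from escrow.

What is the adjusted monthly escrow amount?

Municipal property tax: $3,041.34 × 2 = $6,082.68 annually
HOA dues: $173.10 × 12 = $2,077.20 annually
School district tax: $1,536.36 annually
Hazard insurance: $3,306.00 annually
Total annual escrow = $13,002.24
Monthly escrow = $13,002.24 ÷ 12 = $1,083.52
Shortage per month = $117.60 ÷ 12 = $9.80
New monthly escrow = $1,083.52 + $9.80 = $1,093.32

$1,093.32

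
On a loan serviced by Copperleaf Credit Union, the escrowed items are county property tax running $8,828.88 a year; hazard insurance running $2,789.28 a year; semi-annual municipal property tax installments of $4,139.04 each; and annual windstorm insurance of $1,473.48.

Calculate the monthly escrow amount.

$1,780.81

County property tax: $8,828.88 annually
Hazard insurance: $2,789.28 annually
Municipal property tax: $4,139.04 × 2 = $8,278.08 annually
Windstorm insurance: $1,473.48 annually
Yearly total = $8,828.88 + $2,789.28 + $8,278.08 + $1,473.48 = $21,369.72
Per month = $21,369.72 / 12 = $1,780.81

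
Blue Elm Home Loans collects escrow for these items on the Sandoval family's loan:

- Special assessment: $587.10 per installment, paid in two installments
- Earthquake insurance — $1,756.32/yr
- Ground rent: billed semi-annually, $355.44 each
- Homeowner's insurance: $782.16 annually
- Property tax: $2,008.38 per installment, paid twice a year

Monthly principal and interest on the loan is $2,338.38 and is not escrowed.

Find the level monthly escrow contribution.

$703.36

Special assessment — $587.10 × 2 = $1,174.20 per year
Earthquake insurance — $1,756.32 per year
Ground rent — $355.44 × 2 = $710.88 per year
Homeowner's insurance — $782.16 per year
Property tax — $2,008.38 × 2 = $4,016.76 per year
Total per year = $1,174.20 + $1,756.32 + $710.88 + $782.16 + $4,016.76 = $8,440.32
Base monthly escrow = $8,440.32 / 12 = $703.36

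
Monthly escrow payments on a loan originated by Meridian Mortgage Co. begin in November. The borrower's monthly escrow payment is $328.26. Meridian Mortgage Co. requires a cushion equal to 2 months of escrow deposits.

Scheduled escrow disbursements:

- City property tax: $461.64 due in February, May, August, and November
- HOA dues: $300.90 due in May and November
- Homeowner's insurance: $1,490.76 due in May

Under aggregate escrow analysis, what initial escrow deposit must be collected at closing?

Cushion = 2 × $328.26 = $656.52
Trial balance (start $0, +$328.26 each month, − disbursements):
  Nov: +$328.26 − $762.54 → -$434.28
  Dec: +$328.26 → -$106.02
  Jan: +$328.26 → $222.24
  Feb: +$328.26 − $461.64 → $88.86
  Mar: +$328.26 → $417.12
  Apr: +$328.26 → $745.38
  May: +$328.26 − $2,253.30 → -$1,179.66
  Jun: +$328.26 → -$851.40
  Jul: +$328.26 → -$523.14
  Aug: +$328.26 − $461.64 → -$656.52
  Sep: +$328.26 → -$328.26
  Oct: +$328.26 → $0.00
Lowest trial balance = -$1,179.66 (May)
Initial deposit = cushion − low point = $656.52 − (-$1,179.66) = $1,836.18

$1,836.18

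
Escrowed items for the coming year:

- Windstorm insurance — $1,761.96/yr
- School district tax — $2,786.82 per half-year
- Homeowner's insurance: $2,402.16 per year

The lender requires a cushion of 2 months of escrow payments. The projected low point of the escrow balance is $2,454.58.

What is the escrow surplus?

$831.62

Windstorm insurance: $1,761.96 annually
School district tax: $2,786.82 × 2 = $5,573.64 annually
Homeowner's insurance: $2,402.16 annually
Total per year = $1,761.96 + $5,573.64 + $2,402.16 = $9,737.76
Monthly = $9,737.76 ÷ 12 = $811.48
Required cushion = 2 × $811.48 = $1,622.96
Surplus = $2,454.58 − $1,622.96 = $831.62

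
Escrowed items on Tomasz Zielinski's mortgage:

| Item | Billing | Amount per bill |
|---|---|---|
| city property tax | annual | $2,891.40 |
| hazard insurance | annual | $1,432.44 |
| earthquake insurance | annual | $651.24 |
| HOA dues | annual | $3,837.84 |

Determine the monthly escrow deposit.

$734.41

City property tax: $2,891.40 per year
Hazard insurance: $1,432.44 per year
Earthquake insurance: $651.24 per year
HOA dues: $3,837.84 per year
Combined annual = $2,891.40 + $1,432.44 + $651.24 + $3,837.84 = $8,812.92
Base monthly escrow = $8,812.92 / 12 = $734.41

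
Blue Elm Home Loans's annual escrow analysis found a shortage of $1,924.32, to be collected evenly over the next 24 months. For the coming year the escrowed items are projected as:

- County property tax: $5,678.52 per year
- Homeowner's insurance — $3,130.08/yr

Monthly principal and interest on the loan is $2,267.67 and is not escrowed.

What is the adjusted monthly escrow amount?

$814.23

County property tax: $5,678.52 annually
Homeowner's insurance: $3,130.08 annually
Annual escrow total = $5,678.52 + $3,130.08 = $8,808.60
Monthly = $8,808.60 / 12 = $734.05
Monthly shortage recovery: $1,924.32 ÷ 24 = $80.18
Adjusted monthly = $734.05 + $80.18 = $814.23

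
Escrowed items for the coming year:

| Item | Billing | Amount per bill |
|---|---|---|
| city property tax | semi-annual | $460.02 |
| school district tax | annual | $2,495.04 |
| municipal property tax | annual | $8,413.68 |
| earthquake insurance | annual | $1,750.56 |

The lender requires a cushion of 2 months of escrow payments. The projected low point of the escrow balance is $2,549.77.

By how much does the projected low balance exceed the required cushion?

City property tax — $460.02 × 2 = $920.04/yr
School district tax — $2,495.04/yr
Municipal property tax — $8,413.68/yr
Earthquake insurance — $1,750.56/yr
Annual escrow total = $920.04 + $2,495.04 + $8,413.68 + $1,750.56 = $13,579.32
Monthly = $13,579.32 ÷ 12 = $1,131.61
Required cushion = 2 × $1,131.61 = $2,263.22
Excess over cushion: $2,549.77 − $2,263.22 = $286.55

$286.55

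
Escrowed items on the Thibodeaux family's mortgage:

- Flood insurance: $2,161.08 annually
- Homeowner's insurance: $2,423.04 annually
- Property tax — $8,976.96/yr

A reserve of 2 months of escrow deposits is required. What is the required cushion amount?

Flood insurance = $2,161.08 per year
Homeowner's insurance = $2,423.04 per year
Property tax = $8,976.96 per year
Annual escrow total = $2,161.08 + $2,423.04 + $8,976.96 = $13,561.08
Base monthly escrow = $13,561.08 ÷ 12 = $1,130.09
Cushion = 2 × $1,130.09 = $2,260.18

$2,260.18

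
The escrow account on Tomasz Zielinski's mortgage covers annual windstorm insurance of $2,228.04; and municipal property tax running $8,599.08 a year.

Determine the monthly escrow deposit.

$902.26

Windstorm insurance — $2,228.04 per year
Municipal property tax — $8,599.08 per year
Annual escrow total = $10,827.12
Monthly escrow = $10,827.12 / 12 = $902.26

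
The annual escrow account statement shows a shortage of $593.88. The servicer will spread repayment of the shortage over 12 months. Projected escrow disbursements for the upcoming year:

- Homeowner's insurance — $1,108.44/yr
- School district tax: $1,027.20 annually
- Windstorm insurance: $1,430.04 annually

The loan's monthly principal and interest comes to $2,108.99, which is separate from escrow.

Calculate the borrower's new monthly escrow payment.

Homeowner's insurance = $1,108.44 annually
School district tax = $1,027.20 annually
Windstorm insurance = $1,430.04 annually
Total per year = $3,565.68
Monthly escrow = $3,565.68 / 12 = $297.14
Shortage spread = $593.88 ÷ 12 = $49.49/mo
Adjusted monthly = $297.14 + $49.49 = $346.63

$346.63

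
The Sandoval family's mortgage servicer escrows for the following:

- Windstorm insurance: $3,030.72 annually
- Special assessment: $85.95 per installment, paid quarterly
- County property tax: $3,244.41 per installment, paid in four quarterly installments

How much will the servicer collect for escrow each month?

$1,362.68

Windstorm insurance — $3,030.72/yr
Special assessment — $85.95 × 4 = $343.80/yr
County property tax — $3,244.41 × 4 = $12,977.64/yr
Annual escrow total = $3,030.72 + $343.80 + $12,977.64 = $16,352.16
Base monthly escrow = $16,352.16 ÷ 12 = $1,362.68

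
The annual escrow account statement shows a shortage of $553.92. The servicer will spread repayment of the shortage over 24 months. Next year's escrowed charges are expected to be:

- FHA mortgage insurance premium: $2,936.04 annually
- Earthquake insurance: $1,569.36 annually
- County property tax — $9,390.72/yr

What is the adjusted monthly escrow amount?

$1,181.09

FHA mortgage insurance premium = $2,936.04 annually
Earthquake insurance = $1,569.36 annually
County property tax = $9,390.72 annually
Combined annual = $2,936.04 + $1,569.36 + $9,390.72 = $13,896.12
Monthly escrow = $13,896.12 ÷ 12 = $1,158.01
Shortage per month = $553.92 ÷ 24 = $23.08
New monthly escrow = $1,158.01 + $23.08 = $1,181.09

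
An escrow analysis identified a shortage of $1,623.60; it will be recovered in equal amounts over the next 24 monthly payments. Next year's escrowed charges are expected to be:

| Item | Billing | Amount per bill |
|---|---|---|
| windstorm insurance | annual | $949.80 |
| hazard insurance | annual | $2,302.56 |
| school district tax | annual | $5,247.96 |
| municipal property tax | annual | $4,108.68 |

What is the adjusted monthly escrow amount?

Windstorm insurance — $949.80 annually
Hazard insurance — $2,302.56 annually
School district tax — $5,247.96 annually
Municipal property tax — $4,108.68 annually
Combined annual = $12,609.00
Per month = $12,609.00 / 12 = $1,050.75
Shortage spread = $1,623.60 / 24 = $67.65/mo
Adjusted monthly = $1,050.75 + $67.65 = $1,118.40

$1,118.40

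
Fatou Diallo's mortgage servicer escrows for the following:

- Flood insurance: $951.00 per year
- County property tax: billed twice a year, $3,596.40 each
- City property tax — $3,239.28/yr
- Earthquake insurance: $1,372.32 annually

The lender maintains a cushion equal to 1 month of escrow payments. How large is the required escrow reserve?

$1,062.95

Flood insurance: $951.00/yr
County property tax: $3,596.40 × 2 = $7,192.80/yr
City property tax: $3,239.28/yr
Earthquake insurance: $1,372.32/yr
Total annual escrow = $12,755.40
Monthly = $12,755.40 ÷ 12 = $1,062.95
Required cushion = 1 × $1,062.95 = $1,062.95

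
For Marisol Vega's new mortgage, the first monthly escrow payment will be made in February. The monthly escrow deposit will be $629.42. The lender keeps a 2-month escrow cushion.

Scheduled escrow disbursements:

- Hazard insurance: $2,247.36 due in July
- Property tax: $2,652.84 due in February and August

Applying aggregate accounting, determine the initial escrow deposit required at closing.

$4,405.94

Cushion = 2 × $629.42 = $1,258.84
Trial balance (start $0, +$629.42 each month, − disbursements):
  Feb: +$629.42 − $2,652.84 → -$2,023.42
  Mar: +$629.42 → -$1,394.00
  Apr: +$629.42 → -$764.58
  May: +$629.42 → -$135.16
  Jun: +$629.42 → $494.26
  Jul: +$629.42 − $2,247.36 → -$1,123.68
  Aug: +$629.42 − $2,652.84 → -$3,147.10
  Sep: +$629.42 → -$2,517.68
  Oct: +$629.42 → -$1,888.26
  Nov: +$629.42 → -$1,258.84
  Dec: +$629.42 → -$629.42
  Jan: +$629.42 → $0.00
Lowest trial balance = -$3,147.10 (Aug)
Initial deposit = cushion − low point = $1,258.84 − (-$3,147.10) = $4,405.94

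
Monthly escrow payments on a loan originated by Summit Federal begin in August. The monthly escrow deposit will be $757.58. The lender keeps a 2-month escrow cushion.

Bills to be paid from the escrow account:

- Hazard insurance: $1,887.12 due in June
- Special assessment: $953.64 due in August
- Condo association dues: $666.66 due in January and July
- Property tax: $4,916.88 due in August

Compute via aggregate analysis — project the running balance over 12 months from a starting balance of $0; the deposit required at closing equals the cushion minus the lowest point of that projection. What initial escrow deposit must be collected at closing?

Cushion = 2 × $757.58 = $1,515.16
Trial balance (start $0, +$757.58 each month, − disbursements):
  Aug: +$757.58 − $5,870.52 → -$5,112.94
  Sep: +$757.58 → -$4,355.36
  Oct: +$757.58 → -$3,597.78
  Nov: +$757.58 → -$2,840.20
  Dec: +$757.58 → -$2,082.62
  Jan: +$757.58 − $666.66 → -$1,991.70
  Feb: +$757.58 → -$1,234.12
  Mar: +$757.58 → -$476.54
  Apr: +$757.58 → $281.04
  May: +$757.58 → $1,038.62
  Jun: +$757.58 − $1,887.12 → -$90.92
  Jul: +$757.58 − $666.66 → $0.00
Lowest trial balance = -$5,112.94 (Aug)
Initial deposit = cushion − low point = $1,515.16 − (-$5,112.94) = $6,628.10

$6,628.10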